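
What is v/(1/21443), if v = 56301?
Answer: 1207262343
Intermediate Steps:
v/(1/21443) = 56301/(1/21443) = 56301*21443 = 1207262343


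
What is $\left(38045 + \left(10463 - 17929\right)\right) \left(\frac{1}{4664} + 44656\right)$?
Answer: $\frac{6368859113715}{4664} \approx 1.3655 \cdot 10^{9}$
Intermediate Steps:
$\left(38045 + \left(10463 - 17929\right)\right) \left(\frac{1}{4664} + 44656\right) = \left(38045 - 7466\right) \left(\frac{1}{4664} + 44656\right) = 30579 \cdot \frac{208275585}{4664} = \frac{6368859113715}{4664}$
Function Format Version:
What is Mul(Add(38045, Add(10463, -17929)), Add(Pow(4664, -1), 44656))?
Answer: Rational(6368859113715, 4664) ≈ 1.3655e+9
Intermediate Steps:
Mul(Add(38045, Add(10463, -17929)), Add(Pow(4664, -1), 44656)) = Mul(Add(38045, -7466), Add(Rational(1, 4664), 44656)) = Mul(30579, Rational(208275585, 4664)) = Rational(6368859113715, 4664)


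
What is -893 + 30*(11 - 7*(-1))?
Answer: -353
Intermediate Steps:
-893 + 30*(11 - 7*(-1)) = -893 + 30*(11 + 7) = -893 + 30*18 = -893 + 540 = -353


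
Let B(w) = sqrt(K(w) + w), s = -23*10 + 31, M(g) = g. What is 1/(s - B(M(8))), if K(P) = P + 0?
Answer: -1/203 ≈ -0.0049261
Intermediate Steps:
K(P) = P
s = -199 (s = -230 + 31 = -199)
B(w) = sqrt(2)*sqrt(w) (B(w) = sqrt(w + w) = sqrt(2*w) = sqrt(2)*sqrt(w))
1/(s - B(M(8))) = 1/(-199 - sqrt(2)*sqrt(8)) = 1/(-199 - sqrt(2)*2*sqrt(2)) = 1/(-199 - 1*4) = 1/(-199 - 4) = 1/(-203) = -1/203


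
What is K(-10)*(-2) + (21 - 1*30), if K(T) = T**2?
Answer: -209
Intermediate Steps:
K(-10)*(-2) + (21 - 1*30) = (-10)**2*(-2) + (21 - 1*30) = 100*(-2) + (21 - 30) = -200 - 9 = -209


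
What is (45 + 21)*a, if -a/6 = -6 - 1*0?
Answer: 2376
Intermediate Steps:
a = 36 (a = -6*(-6 - 1*0) = -6*(-6 + 0) = -6*(-6) = 36)
(45 + 21)*a = (45 + 21)*36 = 66*36 = 2376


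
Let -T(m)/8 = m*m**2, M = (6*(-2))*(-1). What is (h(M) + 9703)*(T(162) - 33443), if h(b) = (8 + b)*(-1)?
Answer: -329664193561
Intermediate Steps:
M = 12 (M = -12*(-1) = 12)
h(b) = -8 - b
T(m) = -8*m**3 (T(m) = -8*m*m**2 = -8*m**3)
(h(M) + 9703)*(T(162) - 33443) = ((-8 - 1*12) + 9703)*(-8*162**3 - 33443) = ((-8 - 12) + 9703)*(-8*4251528 - 33443) = (-20 + 9703)*(-34012224 - 33443) = 9683*(-34045667) = -329664193561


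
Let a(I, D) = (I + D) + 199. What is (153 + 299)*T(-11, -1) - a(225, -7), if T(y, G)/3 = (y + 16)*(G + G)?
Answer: -13977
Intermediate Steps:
T(y, G) = 6*G*(16 + y) (T(y, G) = 3*((y + 16)*(G + G)) = 3*((16 + y)*(2*G)) = 3*(2*G*(16 + y)) = 6*G*(16 + y))
a(I, D) = 199 + D + I (a(I, D) = (D + I) + 199 = 199 + D + I)
(153 + 299)*T(-11, -1) - a(225, -7) = (153 + 299)*(6*(-1)*(16 - 11)) - (199 - 7 + 225) = 452*(6*(-1)*5) - 1*417 = 452*(-30) - 417 = -13560 - 417 = -13977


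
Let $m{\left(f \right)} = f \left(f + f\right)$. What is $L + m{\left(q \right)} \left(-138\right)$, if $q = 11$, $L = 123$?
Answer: $-33273$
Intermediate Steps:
$m{\left(f \right)} = 2 f^{2}$ ($m{\left(f \right)} = f 2 f = 2 f^{2}$)
$L + m{\left(q \right)} \left(-138\right) = 123 + 2 \cdot 11^{2} \left(-138\right) = 123 + 2 \cdot 121 \left(-138\right) = 123 + 242 \left(-138\right) = 123 - 33396 = -33273$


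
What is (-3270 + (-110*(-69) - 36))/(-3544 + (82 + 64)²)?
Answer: 357/1481 ≈ 0.24105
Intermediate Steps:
(-3270 + (-110*(-69) - 36))/(-3544 + (82 + 64)²) = (-3270 + (7590 - 36))/(-3544 + 146²) = (-3270 + 7554)/(-3544 + 21316) = 4284/17772 = 4284*(1/17772) = 357/1481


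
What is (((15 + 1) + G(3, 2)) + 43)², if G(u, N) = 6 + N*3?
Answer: 5041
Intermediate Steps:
G(u, N) = 6 + 3*N
(((15 + 1) + G(3, 2)) + 43)² = (((15 + 1) + (6 + 3*2)) + 43)² = ((16 + (6 + 6)) + 43)² = ((16 + 12) + 43)² = (28 + 43)² = 71² = 5041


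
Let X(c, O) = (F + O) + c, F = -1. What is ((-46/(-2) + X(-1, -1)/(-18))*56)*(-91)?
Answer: -354172/3 ≈ -1.1806e+5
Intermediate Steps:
X(c, O) = -1 + O + c (X(c, O) = (-1 + O) + c = -1 + O + c)
((-46/(-2) + X(-1, -1)/(-18))*56)*(-91) = ((-46/(-2) + (-1 - 1 - 1)/(-18))*56)*(-91) = ((-46*(-½) - 3*(-1/18))*56)*(-91) = ((23 + ⅙)*56)*(-91) = ((139/6)*56)*(-91) = (3892/3)*(-91) = -354172/3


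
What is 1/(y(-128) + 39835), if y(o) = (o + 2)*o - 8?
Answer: 1/55955 ≈ 1.7871e-5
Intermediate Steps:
y(o) = -8 + o*(2 + o) (y(o) = (2 + o)*o - 8 = o*(2 + o) - 8 = -8 + o*(2 + o))
1/(y(-128) + 39835) = 1/((-8 + (-128)² + 2*(-128)) + 39835) = 1/((-8 + 16384 - 256) + 39835) = 1/(16120 + 39835) = 1/55955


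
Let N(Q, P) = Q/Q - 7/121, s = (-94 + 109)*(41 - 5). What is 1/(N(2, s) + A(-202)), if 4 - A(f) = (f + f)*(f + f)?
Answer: -121/19748538 ≈ -6.1270e-6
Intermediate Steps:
A(f) = 4 - 4*f² (A(f) = 4 - (f + f)*(f + f) = 4 - 2*f*2*f = 4 - 4*f²)
s = 540 (s = 15*36 = 540)
N(Q, P) = 114/121 (N(Q, P) = 1 - 7*1/121 = 1 - 7/121 = 114/121)
1/(N(2, s) + A(-202)) = 1/(114/121 + (4 - 4*(-202)²)) = 1/(114/121 + (4 - 4*40804)) = 1/(114/121 + (4 - 163216)) = 1/(114/121 - 163212) = 1/(-19748538/121) = -121/19748538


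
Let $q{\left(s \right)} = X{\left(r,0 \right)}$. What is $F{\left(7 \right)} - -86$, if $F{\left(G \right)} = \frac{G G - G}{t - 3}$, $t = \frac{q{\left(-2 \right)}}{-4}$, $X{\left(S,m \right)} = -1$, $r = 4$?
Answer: $\frac{778}{11} \approx 70.727$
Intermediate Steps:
$q{\left(s \right)} = -1$
$t = \frac{1}{4}$ ($t = - \frac{1}{-4} = \left(-1\right) \left(- \frac{1}{4}\right) = \frac{1}{4} \approx 0.25$)
$F{\left(G \right)} = - \frac{4 G^{2}}{11} + \frac{4 G}{11}$ ($F{\left(G \right)} = \frac{G G - G}{\frac{1}{4} - 3} = \frac{G^{2} - G}{- \frac{11}{4}} = - \frac{4 \left(G^{2} - G\right)}{11} = - \frac{4 G^{2}}{11} + \frac{4 G}{11}$)
$F{\left(7 \right)} - -86 = \frac{4}{11} \cdot 7 \left(1 - 7\right) - -86 = \frac{4}{11} \cdot 7 \left(1 - 7\right) + 86 = \frac{4}{11} \cdot 7 \left(-6\right) + 86 = - \frac{168}{11} + 86 = \frac{778}{11}$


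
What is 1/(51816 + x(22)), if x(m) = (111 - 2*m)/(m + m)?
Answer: 44/2279971 ≈ 1.9298e-5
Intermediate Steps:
x(m) = (111 - 2*m)/(2*m) (x(m) = (111 - 2*m)/((2*m)) = (111 - 2*m)*(1/(2*m)) = (111 - 2*m)/(2*m))
1/(51816 + x(22)) = 1/(51816 + (111/2 - 1*22)/22) = 1/(51816 + (111/2 - 22)/22) = 1/(51816 + (1/22)*(67/2)) = 1/(51816 + 67/44) = 1/(2279971/44) = 44/2279971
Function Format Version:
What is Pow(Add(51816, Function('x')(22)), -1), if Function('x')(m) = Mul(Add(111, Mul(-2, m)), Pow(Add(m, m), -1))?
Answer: Rational(44, 2279971) ≈ 1.9298e-5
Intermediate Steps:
Function('x')(m) = Mul(Rational(1, 2), Pow(m, -1), Add(111, Mul(-2, m))) (Function('x')(m) = Mul(Add(111, Mul(-2, m)), Pow(Mul(2, m), -1)) = Mul(Add(111, Mul(-2, m)), Mul(Rational(1, 2), Pow(m, -1))) = Mul(Rational(1, 2), Pow(m, -1), Add(111, Mul(-2, m))))
Pow(Add(51816, Function('x')(22)), -1) = Pow(Add(51816, Mul(Pow(22, -1), Add(Rational(111, 2), Mul(-1, 22)))), -1) = Pow(Add(51816, Mul(Rational(1, 22), Add(Rational(111, 2), -22))), -1) = Pow(Add(51816, Mul(Rational(1, 22), Rational(67, 2))), -1) = Pow(Add(51816, Rational(67, 44)), -1) = Pow(Rational(2279971, 44), -1) = Rational(44, 2279971)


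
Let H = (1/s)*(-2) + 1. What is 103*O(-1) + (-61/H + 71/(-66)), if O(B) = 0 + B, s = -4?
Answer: -9553/66 ≈ -144.74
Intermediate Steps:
O(B) = B
H = 3/2 (H = (1/(-4))*(-2) + 1 = (1*(-¼))*(-2) + 1 = -¼*(-2) + 1 = ½ + 1 = 3/2 ≈ 1.5000)
103*O(-1) + (-61/H + 71/(-66)) = 103*(-1) + (-61/3/2 + 71/(-66)) = -103 + (-61*⅔ + 71*(-1/66)) = -103 + (-122/3 - 71/66) = -103 - 2755/66 = -9553/66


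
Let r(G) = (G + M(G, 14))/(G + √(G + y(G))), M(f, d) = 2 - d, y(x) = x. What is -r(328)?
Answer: -158/163 + 79*√41/6683 ≈ -0.89363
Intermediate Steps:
r(G) = (-12 + G)/(G + √2*√G) (r(G) = (G + (2 - 1*14))/(G + √(G + G)) = (G + (2 - 14))/(G + √(2*G)) = (G - 12)/(G + √2*√G) = (-12 + G)/(G + √2*√G))
-r(328) = -(-12 + 328)/(328 + √2*√328) = -316/(328 + √2*(2*√82)) = -316/(328 + 4*√41)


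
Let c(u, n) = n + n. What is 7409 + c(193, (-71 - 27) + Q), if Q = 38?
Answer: 7289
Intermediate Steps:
c(u, n) = 2*n
7409 + c(193, (-71 - 27) + Q) = 7409 + 2*((-71 - 27) + 38) = 7409 + 2*(-98 + 38) = 7409 + 2*(-60) = 7409 - 120 = 7289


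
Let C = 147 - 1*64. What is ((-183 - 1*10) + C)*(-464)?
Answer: 51040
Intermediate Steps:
C = 83 (C = 147 - 64 = 83)
((-183 - 1*10) + C)*(-464) = ((-183 - 1*10) + 83)*(-464) = ((-183 - 10) + 83)*(-464) = (-193 + 83)*(-464) = -110*(-464) = 51040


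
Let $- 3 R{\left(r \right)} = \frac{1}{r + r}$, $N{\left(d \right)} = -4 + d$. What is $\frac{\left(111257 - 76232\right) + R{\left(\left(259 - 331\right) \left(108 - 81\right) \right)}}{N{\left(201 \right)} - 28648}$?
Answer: $- \frac{408531601}{331852464} \approx -1.2311$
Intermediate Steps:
$R{\left(r \right)} = - \frac{1}{6 r}$ ($R{\left(r \right)} = - \frac{1}{3 \left(r + r\right)} = - \frac{1}{3 \cdot 2 r} = - \frac{\frac{1}{2} \frac{1}{r}}{3} = - \frac{1}{6 r}$)
$\frac{\left(111257 - 76232\right) + R{\left(\left(259 - 331\right) \left(108 - 81\right) \right)}}{N{\left(201 \right)} - 28648} = \frac{\left(111257 - 76232\right) - \frac{1}{6 \left(259 - 331\right) \left(108 - 81\right)}}{\left(-4 + 201\right) - 28648} = \frac{35025 - \frac{1}{6 \left(\left(-72\right) 27\right)}}{197 - 28648} = \frac{35025 - \frac{1}{6 \left(-1944\right)}}{-28451} = \left(35025 - - \frac{1}{11664}\right) \left(- \frac{1}{28451}\right) = \left(35025 + \frac{1}{11664}\right) \left(- \frac{1}{28451}\right) = \frac{408531601}{11664} \left(- \frac{1}{28451}\right) = - \frac{408531601}{331852464}$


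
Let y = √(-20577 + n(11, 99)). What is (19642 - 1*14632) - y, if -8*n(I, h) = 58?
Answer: 5010 - I*√82337/2 ≈ 5010.0 - 143.47*I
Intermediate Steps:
n(I, h) = -29/4 (n(I, h) = -⅛*58 = -29/4)
y = I*√82337/2 (y = √(-20577 - 29/4) = √(-82337/4) = I*√82337/2 ≈ 143.47*I)
(19642 - 1*14632) - y = (19642 - 1*14632) - I*√82337/2 = (19642 - 14632) - I*√82337/2 = 5010 - I*√82337/2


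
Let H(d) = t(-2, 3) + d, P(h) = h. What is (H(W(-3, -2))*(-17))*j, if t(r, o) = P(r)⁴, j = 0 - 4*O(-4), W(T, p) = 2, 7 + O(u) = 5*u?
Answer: -33048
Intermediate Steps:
O(u) = -7 + 5*u
j = 108 (j = 0 - 4*(-7 + 5*(-4)) = 0 - 4*(-7 - 20) = 0 - 4*(-27) = 0 + 108 = 108)
t(r, o) = r⁴
H(d) = 16 + d (H(d) = (-2)⁴ + d = 16 + d)
(H(W(-3, -2))*(-17))*j = ((16 + 2)*(-17))*108 = (18*(-17))*108 = -306*108 = -33048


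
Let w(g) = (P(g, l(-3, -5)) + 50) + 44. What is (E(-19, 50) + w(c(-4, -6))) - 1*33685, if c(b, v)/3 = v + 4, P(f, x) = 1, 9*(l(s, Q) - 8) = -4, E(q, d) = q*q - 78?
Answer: -33307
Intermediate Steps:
E(q, d) = -78 + q² (E(q, d) = q² - 78 = -78 + q²)
l(s, Q) = 68/9 (l(s, Q) = 8 + (⅑)*(-4) = 8 - 4/9 = 68/9)
c(b, v) = 12 + 3*v (c(b, v) = 3*(v + 4) = 3*(4 + v) = 12 + 3*v)
w(g) = 95 (w(g) = (1 + 50) + 44 = 51 + 44 = 95)
(E(-19, 50) + w(c(-4, -6))) - 1*33685 = ((-78 + (-19)²) + 95) - 1*33685 = ((-78 + 361) + 95) - 33685 = (283 + 95) - 33685 = 378 - 33685 = -33307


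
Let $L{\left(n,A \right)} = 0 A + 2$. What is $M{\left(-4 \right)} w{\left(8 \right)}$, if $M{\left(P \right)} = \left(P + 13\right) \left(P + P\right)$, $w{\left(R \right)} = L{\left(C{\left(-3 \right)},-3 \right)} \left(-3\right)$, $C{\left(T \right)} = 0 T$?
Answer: $432$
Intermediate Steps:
$C{\left(T \right)} = 0$
$L{\left(n,A \right)} = 2$ ($L{\left(n,A \right)} = 0 + 2 = 2$)
$w{\left(R \right)} = -6$ ($w{\left(R \right)} = 2 \left(-3\right) = -6$)
$M{\left(P \right)} = 2 P \left(13 + P\right)$ ($M{\left(P \right)} = \left(13 + P\right) 2 P = 2 P \left(13 + P\right)$)
$M{\left(-4 \right)} w{\left(8 \right)} = 2 \left(-4\right) \left(13 - 4\right) \left(-6\right) = 2 \left(-4\right) 9 \left(-6\right) = \left(-72\right) \left(-6\right) = 432$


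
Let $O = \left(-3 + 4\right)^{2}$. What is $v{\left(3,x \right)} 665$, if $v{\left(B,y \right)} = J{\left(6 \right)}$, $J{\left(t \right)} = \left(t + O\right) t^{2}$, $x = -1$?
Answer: $167580$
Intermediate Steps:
$O = 1$ ($O = 1^{2} = 1$)
$J{\left(t \right)} = t^{2} \left(1 + t\right)$ ($J{\left(t \right)} = \left(t + 1\right) t^{2} = \left(1 + t\right) t^{2} = t^{2} \left(1 + t\right)$)
$v{\left(B,y \right)} = 252$ ($v{\left(B,y \right)} = 6^{2} \left(1 + 6\right) = 36 \cdot 7 = 252$)
$v{\left(3,x \right)} 665 = 252 \cdot 665 = 167580$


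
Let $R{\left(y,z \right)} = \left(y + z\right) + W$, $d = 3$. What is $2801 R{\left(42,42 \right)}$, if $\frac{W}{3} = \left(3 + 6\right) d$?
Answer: $462165$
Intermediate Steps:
$W = 81$ ($W = 3 \left(3 + 6\right) 3 = 3 \cdot 9 \cdot 3 = 3 \cdot 27 = 81$)
$R{\left(y,z \right)} = 81 + y + z$ ($R{\left(y,z \right)} = \left(y + z\right) + 81 = 81 + y + z$)
$2801 R{\left(42,42 \right)} = 2801 \left(81 + 42 + 42\right) = 2801 \cdot 165 = 462165$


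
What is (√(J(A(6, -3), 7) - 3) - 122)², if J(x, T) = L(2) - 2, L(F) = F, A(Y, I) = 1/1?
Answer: (122 - I*√3)² ≈ 14881.0 - 422.62*I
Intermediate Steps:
A(Y, I) = 1
J(x, T) = 0 (J(x, T) = 2 - 2 = 0)
(√(J(A(6, -3), 7) - 3) - 122)² = (√(0 - 3) - 122)² = (√(-3) - 122)² = (I*√3 - 122)² = (-122 + I*√3)²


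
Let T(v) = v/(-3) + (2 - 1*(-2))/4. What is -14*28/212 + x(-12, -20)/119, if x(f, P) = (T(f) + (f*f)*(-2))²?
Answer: 4233055/6307 ≈ 671.17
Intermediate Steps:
T(v) = 1 - v/3 (T(v) = v*(-⅓) + (2 + 2)*(¼) = -v/3 + 4*(¼) = -v/3 + 1 = 1 - v/3)
x(f, P) = (1 - 2*f² - f/3)² (x(f, P) = ((1 - f/3) + (f*f)*(-2))² = ((1 - f/3) + f²*(-2))² = ((1 - f/3) - 2*f²)² = (1 - 2*f² - f/3)²)
-14*28/212 + x(-12, -20)/119 = -14*28/212 + ((-3 - 12 + 6*(-12)²)²/9)/119 = -392*1/212 + ((-3 - 12 + 6*144)²/9)*(1/119) = -98/53 + ((-3 - 12 + 864)²/9)*(1/119) = -98/53 + ((⅑)*849²)*(1/119) = -98/53 + ((⅑)*720801)*(1/119) = -98/53 + 80089*(1/119) = -98/53 + 80089/119 = 4233055/6307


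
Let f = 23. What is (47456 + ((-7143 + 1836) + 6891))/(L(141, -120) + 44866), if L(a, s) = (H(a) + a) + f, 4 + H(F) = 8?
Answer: 24520/22517 ≈ 1.0890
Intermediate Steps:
H(F) = 4 (H(F) = -4 + 8 = 4)
L(a, s) = 27 + a (L(a, s) = (4 + a) + 23 = 27 + a)
(47456 + ((-7143 + 1836) + 6891))/(L(141, -120) + 44866) = (47456 + ((-7143 + 1836) + 6891))/((27 + 141) + 44866) = (47456 + (-5307 + 6891))/(168 + 44866) = (47456 + 1584)/45034 = 49040*(1/45034) = 24520/22517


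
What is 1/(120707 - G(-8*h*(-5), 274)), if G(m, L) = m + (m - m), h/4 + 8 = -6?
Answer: 1/122947 ≈ 8.1336e-6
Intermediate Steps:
h = -56 (h = -32 + 4*(-6) = -32 - 24 = -56)
G(m, L) = m (G(m, L) = m + 0 = m)
1/(120707 - G(-8*h*(-5), 274)) = 1/(120707 - (-8*(-56))*(-5)) = 1/(120707 - 448*(-5)) = 1/(120707 - 1*(-2240)) = 1/(120707 + 2240) = 1/122947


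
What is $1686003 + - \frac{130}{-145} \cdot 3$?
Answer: $\frac{48894165}{29} \approx 1.686 \cdot 10^{6}$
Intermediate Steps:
$1686003 + - \frac{130}{-145} \cdot 3 = 1686003 + \left(-130\right) \left(- \frac{1}{145}\right) 3 = 1686003 + \frac{26}{29} \cdot 3 = 1686003 + \frac{78}{29} = \frac{48894165}{29}$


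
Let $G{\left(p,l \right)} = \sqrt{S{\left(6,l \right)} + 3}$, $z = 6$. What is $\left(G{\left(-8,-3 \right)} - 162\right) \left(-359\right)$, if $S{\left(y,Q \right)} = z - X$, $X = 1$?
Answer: $58158 - 718 \sqrt{2} \approx 57143.0$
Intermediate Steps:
$S{\left(y,Q \right)} = 5$ ($S{\left(y,Q \right)} = 6 - 1 = 5$)
$G{\left(p,l \right)} = 2 \sqrt{2}$ ($G{\left(p,l \right)} = \sqrt{5 + 3} = \sqrt{8} = 2 \sqrt{2}$)
$\left(G{\left(-8,-3 \right)} - 162\right) \left(-359\right) = \left(2 \sqrt{2} - 162\right) \left(-359\right) = \left(-162 + 2 \sqrt{2}\right) \left(-359\right) = 58158 - 718 \sqrt{2}$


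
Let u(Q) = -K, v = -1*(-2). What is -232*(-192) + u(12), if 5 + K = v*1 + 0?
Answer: 44547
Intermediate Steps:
v = 2
K = -3 (K = -5 + (2*1 + 0) = -5 + (2 + 0) = -5 + 2 = -3)
u(Q) = 3 (u(Q) = -1*(-3) = 3)
-232*(-192) + u(12) = -232*(-192) + 3 = 44544 + 3 = 44547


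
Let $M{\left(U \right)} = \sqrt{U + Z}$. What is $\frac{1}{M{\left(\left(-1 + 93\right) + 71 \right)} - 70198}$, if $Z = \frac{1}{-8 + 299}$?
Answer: $- \frac{10213809}{716988940465} - \frac{\sqrt{13803294}}{1433977880930} \approx -1.4248 \cdot 10^{-5}$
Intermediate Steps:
$Z = \frac{1}{291} \approx 0.0034364$
$M{\left(U \right)} = \sqrt{\frac{1}{291} + U}$ ($M{\left(U \right)} = \sqrt{U + \frac{1}{291}} = \sqrt{\frac{1}{291} + U}$)
$\frac{1}{M{\left(\left(-1 + 93\right) + 71 \right)} - 70198} = \frac{1}{\frac{\sqrt{291 + 84681 \left(\left(-1 + 93\right) + 71\right)}}{291} - 70198} = \frac{1}{\frac{\sqrt{291 + 84681 \left(92 + 71\right)}}{291} - 70198} = \frac{1}{\frac{\sqrt{291 + 84681 \cdot 163}}{291} - 70198} = \frac{1}{\frac{\sqrt{291 + 13803003}}{291} - 70198} = \frac{1}{\frac{\sqrt{13803294}}{291} - 70198} = \frac{1}{-70198 + \frac{\sqrt{13803294}}{291}}$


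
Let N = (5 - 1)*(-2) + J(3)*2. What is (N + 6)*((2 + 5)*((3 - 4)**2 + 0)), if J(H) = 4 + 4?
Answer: 98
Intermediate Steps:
J(H) = 8
N = 8 (N = (5 - 1)*(-2) + 8*2 = 4*(-2) + 16 = -8 + 16 = 8)
(N + 6)*((2 + 5)*((3 - 4)**2 + 0)) = (8 + 6)*((2 + 5)*((3 - 4)**2 + 0)) = 14*(7*((-1)**2 + 0)) = 14*(7*(1 + 0)) = 14*(7*1) = 14*7 = 98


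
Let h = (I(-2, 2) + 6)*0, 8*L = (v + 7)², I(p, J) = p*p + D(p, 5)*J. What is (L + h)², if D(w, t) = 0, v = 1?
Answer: 64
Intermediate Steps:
I(p, J) = p² (I(p, J) = p*p + 0*J = p² + 0 = p²)
L = 8 (L = (1 + 7)²/8 = (⅛)*8² = (⅛)*64 = 8)
h = 0 (h = ((-2)² + 6)*0 = (4 + 6)*0 = 10*0 = 0)
(L + h)² = (8 + 0)² = 8² = 64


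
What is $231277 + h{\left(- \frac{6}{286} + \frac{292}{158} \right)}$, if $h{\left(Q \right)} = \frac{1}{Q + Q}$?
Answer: $\frac{9547588411}{41282} \approx 2.3128 \cdot 10^{5}$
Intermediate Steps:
$h{\left(Q \right)} = \frac{1}{2 Q}$
$231277 + h{\left(- \frac{6}{286} + \frac{292}{158} \right)} = 231277 + \frac{1}{2 \left(- \frac{6}{286} + \frac{292}{158}\right)} = 231277 + \frac{1}{2 \left(\left(-6\right) \frac{1}{286} + 292 \cdot \frac{1}{158}\right)} = 231277 + \frac{1}{2 \left(- \frac{3}{143} + \frac{146}{79}\right)} = 231277 + \frac{1}{2 \cdot \frac{20641}{11297}} = 231277 + \frac{1}{2} \cdot \frac{11297}{20641} = 231277 + \frac{11297}{41282} = \frac{9547588411}{41282}$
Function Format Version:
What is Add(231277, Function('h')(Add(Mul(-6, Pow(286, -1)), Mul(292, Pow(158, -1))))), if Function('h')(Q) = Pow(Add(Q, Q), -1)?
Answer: Rational(9547588411, 41282) ≈ 2.3128e+5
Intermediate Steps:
Function('h')(Q) = Mul(Rational(1, 2), Pow(Q, -1)) (Function('h')(Q) = Pow(Mul(2, Q), -1) = Mul(Rational(1, 2), Pow(Q, -1)))
Add(231277, Function('h')(Add(Mul(-6, Pow(286, -1)), Mul(292, Pow(158, -1))))) = Add(231277, Mul(Rational(1, 2), Pow(Add(Mul(-6, Pow(286, -1)), Mul(292, Pow(158, -1))), -1))) = Add(231277, Mul(Rational(1, 2), Pow(Add(Mul(-6, Rational(1, 286)), Mul(292, Rational(1, 158))), -1))) = Add(231277, Mul(Rational(1, 2), Pow(Add(Rational(-3, 143), Rational(146, 79)), -1))) = Add(231277, Mul(Rational(1, 2), Pow(Rational(20641, 11297), -1))) = Add(231277, Mul(Rational(1, 2), Rational(11297, 20641))) = Add(231277, Rational(11297, 41282)) = Rational(9547588411, 41282)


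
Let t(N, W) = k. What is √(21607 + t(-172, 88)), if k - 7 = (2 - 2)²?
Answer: √21614 ≈ 147.02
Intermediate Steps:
k = 7 (k = 7 + (2 - 2)² = 7 + 0² = 7 + 0 = 7)
t(N, W) = 7
√(21607 + t(-172, 88)) = √(21607 + 7) = √21614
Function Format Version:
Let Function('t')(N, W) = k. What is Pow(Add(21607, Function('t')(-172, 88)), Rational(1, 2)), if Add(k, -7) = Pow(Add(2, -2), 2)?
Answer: Pow(21614, Rational(1, 2)) ≈ 147.02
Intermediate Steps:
k = 7 (k = Add(7, Pow(Add(2, -2), 2)) = Add(7, Pow(0, 2)) = Add(7, 0) = 7)
Function('t')(N, W) = 7
Pow(Add(21607, Function('t')(-172, 88)), Rational(1, 2)) = Pow(Add(21607, 7), Rational(1, 2)) = Pow(21614, Rational(1, 2))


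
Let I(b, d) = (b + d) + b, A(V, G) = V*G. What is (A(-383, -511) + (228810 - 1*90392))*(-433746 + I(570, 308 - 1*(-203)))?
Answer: -144376334445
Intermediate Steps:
A(V, G) = G*V
I(b, d) = d + 2*b
(A(-383, -511) + (228810 - 1*90392))*(-433746 + I(570, 308 - 1*(-203))) = (-511*(-383) + (228810 - 1*90392))*(-433746 + ((308 - 1*(-203)) + 2*570)) = (195713 + (228810 - 90392))*(-433746 + ((308 + 203) + 1140)) = (195713 + 138418)*(-433746 + (511 + 1140)) = 334131*(-433746 + 1651) = 334131*(-432095) = -144376334445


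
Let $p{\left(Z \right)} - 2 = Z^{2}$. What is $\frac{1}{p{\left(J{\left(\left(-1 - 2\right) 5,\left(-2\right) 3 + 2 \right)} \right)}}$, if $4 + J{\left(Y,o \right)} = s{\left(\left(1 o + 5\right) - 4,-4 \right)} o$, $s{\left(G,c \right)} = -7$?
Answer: $\frac{1}{578} \approx 0.0017301$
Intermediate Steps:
$J{\left(Y,o \right)} = -4 - 7 o$
$p{\left(Z \right)} = 2 + Z^{2}$
$\frac{1}{p{\left(J{\left(\left(-1 - 2\right) 5,\left(-2\right) 3 + 2 \right)} \right)}} = \frac{1}{2 + \left(-4 - 7 \left(\left(-2\right) 3 + 2\right)\right)^{2}} = \frac{1}{2 + \left(-4 - 7 \left(-6 + 2\right)\right)^{2}} = \frac{1}{2 + \left(-4 - -28\right)^{2}} = \frac{1}{2 + \left(-4 + 28\right)^{2}} = \frac{1}{2 + 24^{2}} = \frac{1}{2 + 576} = \frac{1}{578}$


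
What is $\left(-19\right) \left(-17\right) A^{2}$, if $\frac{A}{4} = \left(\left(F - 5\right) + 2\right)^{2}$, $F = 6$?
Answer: $418608$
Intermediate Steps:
$A = 36$ ($A = 4 \left(\left(6 - 5\right) + 2\right)^{2} = 4 \left(1 + 2\right)^{2} = 4 \cdot 3^{2} = 4 \cdot 9 = 36$)
$\left(-19\right) \left(-17\right) A^{2} = \left(-19\right) \left(-17\right) 36^{2} = 323 \cdot 1296 = 418608$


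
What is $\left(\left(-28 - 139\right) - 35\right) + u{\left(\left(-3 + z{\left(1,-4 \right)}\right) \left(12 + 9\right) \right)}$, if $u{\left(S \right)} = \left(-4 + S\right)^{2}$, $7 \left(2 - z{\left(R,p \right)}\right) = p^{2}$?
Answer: $5127$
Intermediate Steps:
$z{\left(R,p \right)} = 2 - \frac{p^{2}}{7}$
$\left(\left(-28 - 139\right) - 35\right) + u{\left(\left(-3 + z{\left(1,-4 \right)}\right) \left(12 + 9\right) \right)} = \left(\left(-28 - 139\right) - 35\right) + \left(-4 + \left(-3 + \left(2 - \frac{\left(-4\right)^{2}}{7}\right)\right) \left(12 + 9\right)\right)^{2} = \left(-167 - 35\right) + \left(-4 + \left(-3 + \left(2 - \frac{16}{7}\right)\right) 21\right)^{2} = -202 + \left(-4 + \left(-3 + \left(2 - \frac{16}{7}\right)\right) 21\right)^{2} = -202 + \left(-4 + \left(-3 - \frac{2}{7}\right) 21\right)^{2} = -202 + \left(-4 - 69\right)^{2} = -202 + \left(-73\right)^{2} = -202 + 5329 = 5127$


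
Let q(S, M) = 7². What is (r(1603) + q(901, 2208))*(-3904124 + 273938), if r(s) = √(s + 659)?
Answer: -177879114 - 3630186*√2262 ≈ -3.5053e+8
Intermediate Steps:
q(S, M) = 49
r(s) = √(659 + s)
(r(1603) + q(901, 2208))*(-3904124 + 273938) = (√(659 + 1603) + 49)*(-3904124 + 273938) = (√2262 + 49)*(-3630186) = (49 + √2262)*(-3630186) = -177879114 - 3630186*√2262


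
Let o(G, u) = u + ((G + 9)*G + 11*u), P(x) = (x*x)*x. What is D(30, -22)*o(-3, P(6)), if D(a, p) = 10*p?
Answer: -566280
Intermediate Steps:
P(x) = x³ (P(x) = x²*x = x³)
o(G, u) = 12*u + G*(9 + G) (o(G, u) = u + ((9 + G)*G + 11*u) = u + (G*(9 + G) + 11*u) = u + (11*u + G*(9 + G)) = 12*u + G*(9 + G))
D(30, -22)*o(-3, P(6)) = (10*(-22))*((-3)² + 9*(-3) + 12*6³) = -220*(9 - 27 + 12*216) = -220*(9 - 27 + 2592) = -220*2574 = -566280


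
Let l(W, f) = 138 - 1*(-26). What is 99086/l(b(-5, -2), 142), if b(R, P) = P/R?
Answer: 49543/82 ≈ 604.18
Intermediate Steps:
l(W, f) = 164 (l(W, f) = 138 + 26 = 164)
99086/l(b(-5, -2), 142) = 99086/164 = 99086*(1/164) = 49543/82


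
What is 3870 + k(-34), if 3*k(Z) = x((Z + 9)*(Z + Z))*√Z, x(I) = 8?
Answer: 3870 + 8*I*√34/3 ≈ 3870.0 + 15.549*I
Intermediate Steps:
k(Z) = 8*√Z/3 (k(Z) = (8*√Z)/3 = 8*√Z/3)
3870 + k(-34) = 3870 + 8*√(-34)/3 = 3870 + 8*(I*√34)/3 = 3870 + 8*I*√34/3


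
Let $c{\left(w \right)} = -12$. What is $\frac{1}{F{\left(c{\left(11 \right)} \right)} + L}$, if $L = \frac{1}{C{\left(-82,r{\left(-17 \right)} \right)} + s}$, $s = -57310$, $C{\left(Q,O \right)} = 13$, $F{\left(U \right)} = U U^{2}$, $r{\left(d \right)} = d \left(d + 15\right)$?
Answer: $- \frac{57297}{99009217} \approx -0.0005787$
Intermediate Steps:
$r{\left(d \right)} = d \left(15 + d\right)$
$F{\left(U \right)} = U^{3}$
$L = - \frac{1}{57297}$ ($L = \frac{1}{13 - 57310} = \frac{1}{-57297} = - \frac{1}{57297} \approx -1.7453 \cdot 10^{-5}$)
$\frac{1}{F{\left(c{\left(11 \right)} \right)} + L} = \frac{1}{\left(-12\right)^{3} - \frac{1}{57297}} = \frac{1}{-1728 - \frac{1}{57297}} = \frac{1}{- \frac{99009217}{57297}} = - \frac{57297}{99009217}$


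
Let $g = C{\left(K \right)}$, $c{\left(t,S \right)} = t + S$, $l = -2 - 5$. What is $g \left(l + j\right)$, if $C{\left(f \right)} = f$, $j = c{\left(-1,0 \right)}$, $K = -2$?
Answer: $16$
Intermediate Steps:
$l = -7$ ($l = -2 - 5 = -7$)
$c{\left(t,S \right)} = S + t$
$j = -1$ ($j = 0 - 1 = -1$)
$g = -2$
$g \left(l + j\right) = - 2 \left(-7 - 1\right) = \left(-2\right) \left(-8\right) = 16$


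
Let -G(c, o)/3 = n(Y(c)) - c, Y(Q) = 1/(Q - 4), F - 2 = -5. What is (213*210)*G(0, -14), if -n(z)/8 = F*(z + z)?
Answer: 1610280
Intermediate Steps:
F = -3 (F = 2 - 5 = -3)
Y(Q) = 1/(-4 + Q)
n(z) = 48*z (n(z) = -(-24)*(z + z) = -(-24)*2*z = -(-48)*z = 48*z)
G(c, o) = -144/(-4 + c) + 3*c (G(c, o) = -3*(48/(-4 + c) - c) = -3*(-c + 48/(-4 + c)) = -144/(-4 + c) + 3*c)
(213*210)*G(0, -14) = (213*210)*(3*(-48 + 0*(-4 + 0))/(-4 + 0)) = 44730*(3*(-48 + 0*(-4))/(-4)) = 44730*(3*(-¼)*(-48 + 0)) = 44730*(3*(-¼)*(-48)) = 44730*36 = 1610280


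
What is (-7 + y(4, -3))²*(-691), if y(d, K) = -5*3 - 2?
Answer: -398016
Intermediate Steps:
y(d, K) = -17 (y(d, K) = -15 - 2 = -17)
(-7 + y(4, -3))²*(-691) = (-7 - 17)²*(-691) = (-24)²*(-691) = 576*(-691) = -398016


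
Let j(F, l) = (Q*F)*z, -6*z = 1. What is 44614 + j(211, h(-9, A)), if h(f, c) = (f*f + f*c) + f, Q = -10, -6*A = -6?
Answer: 134897/3 ≈ 44966.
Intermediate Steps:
z = -1/6 (z = -1/6*1 = -1/6 ≈ -0.16667)
A = 1 (A = -1/6*(-6) = 1)
h(f, c) = f + f**2 + c*f (h(f, c) = (f**2 + c*f) + f = f + f**2 + c*f)
j(F, l) = 5*F/3 (j(F, l) = -10*F*(-1/6) = 5*F/3)
44614 + j(211, h(-9, A)) = 44614 + (5/3)*211 = 44614 + 1055/3 = 134897/3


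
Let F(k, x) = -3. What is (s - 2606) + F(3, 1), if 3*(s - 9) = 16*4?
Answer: -7736/3 ≈ -2578.7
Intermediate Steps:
s = 91/3 (s = 9 + (16*4)/3 = 9 + (⅓)*64 = 9 + 64/3 = 91/3 ≈ 30.333)
(s - 2606) + F(3, 1) = (91/3 - 2606) - 3 = -7727/3 - 3 = -7736/3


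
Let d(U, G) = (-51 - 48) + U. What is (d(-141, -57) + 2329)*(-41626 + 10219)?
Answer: -65609223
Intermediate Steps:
d(U, G) = -99 + U
(d(-141, -57) + 2329)*(-41626 + 10219) = ((-99 - 141) + 2329)*(-41626 + 10219) = (-240 + 2329)*(-31407) = 2089*(-31407) = -65609223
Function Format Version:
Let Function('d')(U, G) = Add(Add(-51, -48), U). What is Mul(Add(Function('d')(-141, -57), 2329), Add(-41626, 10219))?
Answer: -65609223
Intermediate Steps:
Function('d')(U, G) = Add(-99, U)
Mul(Add(Function('d')(-141, -57), 2329), Add(-41626, 10219)) = Mul(Add(Add(-99, -141), 2329), Add(-41626, 10219)) = Mul(Add(-240, 2329), -31407) = Mul(2089, -31407) = -65609223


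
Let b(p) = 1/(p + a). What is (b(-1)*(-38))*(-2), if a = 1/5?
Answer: -95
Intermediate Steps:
a = ⅕ ≈ 0.20000
b(p) = 1/(⅕ + p) (b(p) = 1/(p + ⅕) = 1/(⅕ + p))
(b(-1)*(-38))*(-2) = ((5/(1 + 5*(-1)))*(-38))*(-2) = ((5/(1 - 5))*(-38))*(-2) = ((5/(-4))*(-38))*(-2) = ((5*(-¼))*(-38))*(-2) = -5/4*(-38)*(-2) = (95/2)*(-2) = -95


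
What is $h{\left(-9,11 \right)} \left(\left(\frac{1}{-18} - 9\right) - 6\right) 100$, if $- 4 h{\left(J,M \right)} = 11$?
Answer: $\frac{74525}{18} \approx 4140.3$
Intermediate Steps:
$h{\left(J,M \right)} = - \frac{11}{4}$ ($h{\left(J,M \right)} = \left(- \frac{1}{4}\right) 11 = - \frac{11}{4}$)
$h{\left(-9,11 \right)} \left(\left(\frac{1}{-18} - 9\right) - 6\right) 100 = - \frac{11 \left(\left(\frac{1}{-18} - 9\right) - 6\right)}{4} \cdot 100 = - \frac{11 \left(\left(- \frac{1}{18} - 9\right) - 6\right)}{4} \cdot 100 = - \frac{11 \left(- \frac{163}{18} - 6\right)}{4} \cdot 100 = \left(- \frac{11}{4}\right) \left(- \frac{271}{18}\right) 100 = \frac{2981}{72} \cdot 100 = \frac{74525}{18}$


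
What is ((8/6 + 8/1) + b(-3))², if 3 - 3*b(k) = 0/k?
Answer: 961/9 ≈ 106.78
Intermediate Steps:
b(k) = 1 (b(k) = 1 - 0/k = 1 - ⅓*0 = 1 + 0 = 1)
((8/6 + 8/1) + b(-3))² = ((8/6 + 8/1) + 1)² = ((8*(⅙) + 8*1) + 1)² = ((4/3 + 8) + 1)² = (28/3 + 1)² = (31/3)² = 961/9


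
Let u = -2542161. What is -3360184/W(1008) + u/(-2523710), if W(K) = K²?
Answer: -52652961503/22895097120 ≈ -2.2997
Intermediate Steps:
-3360184/W(1008) + u/(-2523710) = -3360184/(1008²) - 2542161/(-2523710) = -3360184/1016064 - 2542161*(-1/2523710) = -3360184*1/1016064 + 2542161/2523710 = -420023/127008 + 2542161/2523710 = -52652961503/22895097120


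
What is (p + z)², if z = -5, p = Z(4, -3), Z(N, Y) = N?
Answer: 1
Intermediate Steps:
p = 4
(p + z)² = (4 - 5)² = (-1)² = 1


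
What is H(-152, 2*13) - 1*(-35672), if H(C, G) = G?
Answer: 35698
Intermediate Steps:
H(-152, 2*13) - 1*(-35672) = 2*13 - 1*(-35672) = 26 + 35672 = 35698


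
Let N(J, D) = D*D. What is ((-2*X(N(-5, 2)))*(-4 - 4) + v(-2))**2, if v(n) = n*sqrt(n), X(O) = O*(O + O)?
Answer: 262136 - 2048*I*sqrt(2) ≈ 2.6214e+5 - 2896.3*I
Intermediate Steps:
N(J, D) = D**2
X(O) = 2*O**2 (X(O) = O*(2*O) = 2*O**2)
v(n) = n**(3/2)
((-2*X(N(-5, 2)))*(-4 - 4) + v(-2))**2 = ((-4*(2**2)**2)*(-4 - 4) + (-2)**(3/2))**2 = (-4*4**2*(-8) - 2*I*sqrt(2))**2 = (-4*16*(-8) - 2*I*sqrt(2))**2 = (-2*32*(-8) - 2*I*sqrt(2))**2 = (-64*(-8) - 2*I*sqrt(2))**2 = (512 - 2*I*sqrt(2))**2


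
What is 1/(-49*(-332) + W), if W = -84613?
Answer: -1/68345 ≈ -1.4632e-5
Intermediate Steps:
1/(-49*(-332) + W) = 1/(-49*(-332) - 84613) = 1/(16268 - 84613) = 1/(-68345) = -1/68345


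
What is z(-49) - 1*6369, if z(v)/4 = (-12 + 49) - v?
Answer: -6025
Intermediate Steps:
z(v) = 148 - 4*v (z(v) = 4*((-12 + 49) - v) = 4*(37 - v) = 148 - 4*v)
z(-49) - 1*6369 = (148 - 4*(-49)) - 1*6369 = (148 + 196) - 6369 = 344 - 6369 = -6025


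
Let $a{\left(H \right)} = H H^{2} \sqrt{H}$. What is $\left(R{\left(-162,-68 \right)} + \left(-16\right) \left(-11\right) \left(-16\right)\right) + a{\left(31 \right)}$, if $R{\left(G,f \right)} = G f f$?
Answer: $-751904 + 29791 \sqrt{31} \approx -5.8604 \cdot 10^{5}$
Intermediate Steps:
$R{\left(G,f \right)} = G f^{2}$
$a{\left(H \right)} = H^{\frac{7}{2}}$ ($a{\left(H \right)} = H^{3} \sqrt{H} = H^{\frac{7}{2}}$)
$\left(R{\left(-162,-68 \right)} + \left(-16\right) \left(-11\right) \left(-16\right)\right) + a{\left(31 \right)} = \left(- 162 \left(-68\right)^{2} + \left(-16\right) \left(-11\right) \left(-16\right)\right) + 31^{\frac{7}{2}} = \left(\left(-162\right) 4624 + 176 \left(-16\right)\right) + 29791 \sqrt{31} = \left(-749088 - 2816\right) + 29791 \sqrt{31} = -751904 + 29791 \sqrt{31}$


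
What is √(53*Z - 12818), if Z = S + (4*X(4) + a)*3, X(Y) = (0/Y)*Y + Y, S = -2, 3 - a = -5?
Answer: 6*I*√253 ≈ 95.436*I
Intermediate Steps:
a = 8 (a = 3 - 1*(-5) = 3 + 5 = 8)
X(Y) = Y (X(Y) = 0*Y + Y = 0 + Y = Y)
Z = 70 (Z = -2 + (4*4 + 8)*3 = -2 + (16 + 8)*3 = -2 + 24*3 = -2 + 72 = 70)
√(53*Z - 12818) = √(53*70 - 12818) = √(3710 - 12818) = √(-9108) = 6*I*√253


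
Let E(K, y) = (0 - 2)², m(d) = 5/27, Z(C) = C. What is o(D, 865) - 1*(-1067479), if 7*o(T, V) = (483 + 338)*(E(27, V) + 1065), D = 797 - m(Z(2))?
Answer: 8350002/7 ≈ 1.1929e+6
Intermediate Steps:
m(d) = 5/27 (m(d) = 5*(1/27) = 5/27)
E(K, y) = 4 (E(K, y) = (-2)² = 4)
D = 21514/27 (D = 797 - 1*5/27 = 797 - 5/27 = 21514/27 ≈ 796.81)
o(T, V) = 877649/7 (o(T, V) = ((483 + 338)*(4 + 1065))/7 = (821*1069)/7 = (⅐)*877649 = 877649/7)
o(D, 865) - 1*(-1067479) = 877649/7 - 1*(-1067479) = 877649/7 + 1067479 = 8350002/7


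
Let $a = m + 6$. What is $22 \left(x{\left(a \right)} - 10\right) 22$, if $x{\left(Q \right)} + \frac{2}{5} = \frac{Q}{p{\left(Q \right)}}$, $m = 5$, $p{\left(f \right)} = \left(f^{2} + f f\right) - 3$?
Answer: $- \frac{5988532}{1195} \approx -5011.3$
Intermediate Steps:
$p{\left(f \right)} = -3 + 2 f^{2}$ ($p{\left(f \right)} = \left(f^{2} + f^{2}\right) - 3 = 2 f^{2} - 3 = -3 + 2 f^{2}$)
$a = 11$ ($a = 5 + 6 = 11$)
$x{\left(Q \right)} = - \frac{2}{5} + \frac{Q}{-3 + 2 Q^{2}}$
$22 \left(x{\left(a \right)} - 10\right) 22 = 22 \left(\frac{6 - 4 \cdot 11^{2} + 5 \cdot 11}{5 \left(-3 + 2 \cdot 11^{2}\right)} - 10\right) 22 = 22 \left(\frac{6 - 484 + 55}{5 \left(-3 + 2 \cdot 121\right)} - 10\right) 22 = 22 \left(\frac{6 - 484 + 55}{5 \left(-3 + 242\right)} - 10\right) 22 = 22 \left(\frac{1}{5} \cdot \frac{1}{239} \left(-423\right) - 10\right) 22 = 22 \left(- \frac{423}{1195} - 10\right) 22 = 22 \left(- \frac{12373}{1195}\right) 22 = \left(- \frac{272206}{1195}\right) 22 = - \frac{5988532}{1195}$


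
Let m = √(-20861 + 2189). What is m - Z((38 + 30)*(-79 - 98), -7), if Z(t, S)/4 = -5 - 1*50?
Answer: 220 + 4*I*√1167 ≈ 220.0 + 136.65*I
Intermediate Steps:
m = 4*I*√1167 (m = √(-18672) = 4*I*√1167 ≈ 136.65*I)
Z(t, S) = -220 (Z(t, S) = 4*(-5 - 1*50) = 4*(-5 - 50) = 4*(-55) = -220)
m - Z((38 + 30)*(-79 - 98), -7) = 4*I*√1167 - 1*(-220) = 4*I*√1167 + 220 = 220 + 4*I*√1167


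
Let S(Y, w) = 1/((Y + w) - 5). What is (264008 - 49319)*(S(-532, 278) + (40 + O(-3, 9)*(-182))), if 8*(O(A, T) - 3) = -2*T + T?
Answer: -67004222211/1036 ≈ -6.4676e+7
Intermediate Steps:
O(A, T) = 3 - T/8 (O(A, T) = 3 + (-2*T + T)/8 = 3 + (-T)/8 = 3 - T/8)
S(Y, w) = 1/(-5 + Y + w)
(264008 - 49319)*(S(-532, 278) + (40 + O(-3, 9)*(-182))) = (264008 - 49319)*(1/(-5 - 532 + 278) + (40 + (3 - 1/8*9)*(-182))) = 214689*(1/(-259) + (40 + (3 - 9/8)*(-182))) = 214689*(-1/259 + (40 + (15/8)*(-182))) = 214689*(-1/259 + (40 - 1365/4)) = 214689*(-1/259 - 1205/4) = 214689*(-312099/1036) = -67004222211/1036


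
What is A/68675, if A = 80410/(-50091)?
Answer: -16082/687999885 ≈ -2.3375e-5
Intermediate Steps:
A = -80410/50091 (A = 80410*(-1/50091) = -80410/50091 ≈ -1.6053)
A/68675 = -80410/50091/68675 = -80410/50091*1/68675 = -16082/687999885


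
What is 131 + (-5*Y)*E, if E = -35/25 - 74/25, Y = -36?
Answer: -3269/5 ≈ -653.80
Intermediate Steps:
E = -109/25 (E = -35*1/25 - 74*1/25 = -7/5 - 74/25 = -109/25 ≈ -4.3600)
131 + (-5*Y)*E = 131 - 5*(-36)*(-109/25) = 131 + 180*(-109/25) = 131 - 3924/5 = -3269/5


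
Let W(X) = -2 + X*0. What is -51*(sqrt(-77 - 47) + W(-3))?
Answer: 102 - 102*I*sqrt(31) ≈ 102.0 - 567.91*I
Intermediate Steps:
W(X) = -2 (W(X) = -2 + 0 = -2)
-51*(sqrt(-77 - 47) + W(-3)) = -51*(sqrt(-77 - 47) - 2) = -51*(sqrt(-124) - 2) = -51*(2*I*sqrt(31) - 2) = -51*(-2 + 2*I*sqrt(31)) = 102 - 102*I*sqrt(31)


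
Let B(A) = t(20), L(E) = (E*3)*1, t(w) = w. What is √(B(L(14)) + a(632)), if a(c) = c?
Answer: 2*√163 ≈ 25.534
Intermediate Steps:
L(E) = 3*E (L(E) = (3*E)*1 = 3*E)
B(A) = 20
√(B(L(14)) + a(632)) = √(20 + 632) = √652 = 2*√163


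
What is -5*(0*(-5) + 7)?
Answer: -35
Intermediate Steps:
-5*(0*(-5) + 7) = -5*(0 + 7) = -5*7 = -35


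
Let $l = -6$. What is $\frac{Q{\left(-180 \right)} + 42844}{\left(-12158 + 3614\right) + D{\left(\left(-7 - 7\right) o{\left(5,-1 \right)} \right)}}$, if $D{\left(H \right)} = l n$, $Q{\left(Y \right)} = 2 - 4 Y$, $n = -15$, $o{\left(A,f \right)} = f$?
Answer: $- \frac{7261}{1409} \approx -5.1533$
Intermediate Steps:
$D{\left(H \right)} = 90$ ($D{\left(H \right)} = \left(-6\right) \left(-15\right) = 90$)
$\frac{Q{\left(-180 \right)} + 42844}{\left(-12158 + 3614\right) + D{\left(\left(-7 - 7\right) o{\left(5,-1 \right)} \right)}} = \frac{\left(2 - -720\right) + 42844}{\left(-12158 + 3614\right) + 90} = \frac{\left(2 + 720\right) + 42844}{-8544 + 90} = \frac{722 + 42844}{-8454} = 43566 \left(- \frac{1}{8454}\right) = - \frac{7261}{1409}$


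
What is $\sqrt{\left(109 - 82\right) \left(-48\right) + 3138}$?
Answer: $\sqrt{1842} \approx 42.919$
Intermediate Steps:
$\sqrt{\left(109 - 82\right) \left(-48\right) + 3138} = \sqrt{27 \left(-48\right) + 3138} = \sqrt{-1296 + 3138} = \sqrt{1842}$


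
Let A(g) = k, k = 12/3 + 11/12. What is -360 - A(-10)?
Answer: -4379/12 ≈ -364.92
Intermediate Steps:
k = 59/12 (k = 12*(⅓) + 11*(1/12) = 4 + 11/12 = 59/12 ≈ 4.9167)
A(g) = 59/12
-360 - A(-10) = -360 - 1*59/12 = -360 - 59/12 = -4379/12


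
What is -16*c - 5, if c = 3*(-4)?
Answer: 187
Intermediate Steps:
c = -12
-16*c - 5 = -16*(-12) - 5 = 192 - 5 = 187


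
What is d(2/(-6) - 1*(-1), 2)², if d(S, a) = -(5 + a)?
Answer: 49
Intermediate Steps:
d(S, a) = -5 - a
d(2/(-6) - 1*(-1), 2)² = (-5 - 1*2)² = (-5 - 2)² = (-7)² = 49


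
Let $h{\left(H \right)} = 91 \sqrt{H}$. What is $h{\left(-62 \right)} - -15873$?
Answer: $15873 + 91 i \sqrt{62} \approx 15873.0 + 716.54 i$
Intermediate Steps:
$h{\left(-62 \right)} - -15873 = 91 \sqrt{-62} - -15873 = 91 i \sqrt{62} + 15873 = 15873 + 91 i \sqrt{62}$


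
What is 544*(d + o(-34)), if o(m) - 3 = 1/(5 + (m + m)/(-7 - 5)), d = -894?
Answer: -484653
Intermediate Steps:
o(m) = 3 + 1/(5 - m/6) (o(m) = 3 + 1/(5 + (m + m)/(-7 - 5)) = 3 + 1/(5 + (2*m)/(-12)) = 3 + 1/(5 + (2*m)*(-1/12)) = 3 + 1/(5 - m/6))
544*(d + o(-34)) = 544*(-894 + 3*(-32 - 34)/(-30 - 34)) = 544*(-894 + 3*(-66)/(-64)) = 544*(-894 + 3*(-1/64)*(-66)) = 544*(-894 + 99/32) = 544*(-28509/32) = -484653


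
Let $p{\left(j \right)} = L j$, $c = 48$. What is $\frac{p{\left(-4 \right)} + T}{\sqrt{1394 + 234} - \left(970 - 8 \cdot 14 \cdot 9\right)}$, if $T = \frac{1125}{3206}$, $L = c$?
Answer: $\frac{11674113}{294952} - \frac{614427 \sqrt{407}}{294952} \approx -2.4461$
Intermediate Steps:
$L = 48$
$p{\left(j \right)} = 48 j$
$T = \frac{1125}{3206}$ ($T = 1125 \cdot \frac{1}{3206} = \frac{1125}{3206} \approx 0.3509$)
$\frac{p{\left(-4 \right)} + T}{\sqrt{1394 + 234} - \left(970 - 8 \cdot 14 \cdot 9\right)} = \frac{48 \left(-4\right) + \frac{1125}{3206}}{\sqrt{1394 + 234} - \left(970 - 8 \cdot 14 \cdot 9\right)} = \frac{-192 + \frac{1125}{3206}}{\sqrt{1628} + \left(112 \cdot 9 - 970\right)} = - \frac{614427}{3206 \left(2 \sqrt{407} + \left(1008 - 970\right)\right)} = - \frac{614427}{3206 \left(2 \sqrt{407} + 38\right)} = - \frac{614427}{3206 \left(38 + 2 \sqrt{407}\right)}$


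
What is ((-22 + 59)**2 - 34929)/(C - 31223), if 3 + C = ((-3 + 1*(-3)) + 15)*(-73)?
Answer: 33560/31883 ≈ 1.0526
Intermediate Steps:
C = -660 (C = -3 + ((-3 + 1*(-3)) + 15)*(-73) = -3 + ((-3 - 3) + 15)*(-73) = -3 + (-6 + 15)*(-73) = -3 + 9*(-73) = -3 - 657 = -660)
((-22 + 59)**2 - 34929)/(C - 31223) = ((-22 + 59)**2 - 34929)/(-660 - 31223) = (37**2 - 34929)/(-31883) = (1369 - 34929)*(-1/31883) = -33560*(-1/31883) = 33560/31883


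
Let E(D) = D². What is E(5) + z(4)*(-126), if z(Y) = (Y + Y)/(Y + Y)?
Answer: -101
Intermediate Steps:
z(Y) = 1 (z(Y) = (2*Y)/((2*Y)) = (2*Y)*(1/(2*Y)) = 1)
E(5) + z(4)*(-126) = 5² + 1*(-126) = 25 - 126 = -101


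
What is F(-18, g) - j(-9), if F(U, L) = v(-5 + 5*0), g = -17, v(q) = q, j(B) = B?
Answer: 4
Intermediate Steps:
F(U, L) = -5 (F(U, L) = -5 + 5*0 = -5 + 0 = -5)
F(-18, g) - j(-9) = -5 - 1*(-9) = -5 + 9 = 4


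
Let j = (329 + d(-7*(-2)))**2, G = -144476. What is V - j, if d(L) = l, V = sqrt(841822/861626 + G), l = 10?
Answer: -114921 + 3*I*sqrt(2979393476656289)/430813 ≈ -1.1492e+5 + 380.1*I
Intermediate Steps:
V = 3*I*sqrt(2979393476656289)/430813 (V = sqrt(841822/861626 - 144476) = sqrt(841822*(1/861626) - 144476) = sqrt(420911/430813 - 144476) = sqrt(-62241718077/430813) = 3*I*sqrt(2979393476656289)/430813 ≈ 380.1*I)
d(L) = 10
j = 114921 (j = (329 + 10)**2 = 339**2 = 114921)
V - j = 3*I*sqrt(2979393476656289)/430813 - 1*114921 = 3*I*sqrt(2979393476656289)/430813 - 114921 = -114921 + 3*I*sqrt(2979393476656289)/430813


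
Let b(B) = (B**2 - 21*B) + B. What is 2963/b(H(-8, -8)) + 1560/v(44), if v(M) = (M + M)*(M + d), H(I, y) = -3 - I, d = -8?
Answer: -128747/3300 ≈ -39.014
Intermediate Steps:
b(B) = B**2 - 20*B
v(M) = 2*M*(-8 + M) (v(M) = (M + M)*(M - 8) = (2*M)*(-8 + M) = 2*M*(-8 + M))
2963/b(H(-8, -8)) + 1560/v(44) = 2963/(((-3 - 1*(-8))*(-20 + (-3 - 1*(-8))))) + 1560/((2*44*(-8 + 44))) = 2963/(((-3 + 8)*(-20 + (-3 + 8)))) + 1560/((2*44*36)) = 2963/((5*(-20 + 5))) + 1560/3168 = 2963/((5*(-15))) + 1560*(1/3168) = 2963/(-75) + 65/132 = 2963*(-1/75) + 65/132 = -2963/75 + 65/132 = -128747/3300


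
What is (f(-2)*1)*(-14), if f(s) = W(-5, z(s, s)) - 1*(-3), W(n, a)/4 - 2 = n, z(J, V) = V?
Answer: 126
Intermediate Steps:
W(n, a) = 8 + 4*n
f(s) = -9 (f(s) = (8 + 4*(-5)) - 1*(-3) = (8 - 20) + 3 = -12 + 3 = -9)
(f(-2)*1)*(-14) = -9*1*(-14) = -9*(-14) = 126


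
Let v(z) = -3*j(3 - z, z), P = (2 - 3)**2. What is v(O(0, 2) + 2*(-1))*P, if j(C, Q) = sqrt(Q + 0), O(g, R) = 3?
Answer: -3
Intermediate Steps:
j(C, Q) = sqrt(Q)
P = 1 (P = (-1)**2 = 1)
v(z) = -3*sqrt(z)
v(O(0, 2) + 2*(-1))*P = -3*sqrt(3 + 2*(-1))*1 = -3*sqrt(3 - 2)*1 = -3*sqrt(1)*1 = -3*1*1 = -3*1 = -3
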